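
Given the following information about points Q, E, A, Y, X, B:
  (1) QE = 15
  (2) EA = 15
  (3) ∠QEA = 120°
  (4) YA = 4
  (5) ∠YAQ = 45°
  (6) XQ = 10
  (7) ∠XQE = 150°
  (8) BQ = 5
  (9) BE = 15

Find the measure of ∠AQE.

Step 1: By the law of cosines on triangle QEA: QA² = 15² + 15² − 2·15·15·cos(120°) = 675, so QA = 15·√3.
Step 2: By the inverse law of cosines on triangle AQE: cos(∠AQE) = ((15·√3)² + 15² − 15²) / (2·15·√3·15) = 675/779.42 = 0.866, so ∠AQE = 30°.

Therefore, the measure of angle ∠AQE = 30°.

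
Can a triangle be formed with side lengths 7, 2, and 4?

Check the triangle inequality: 2 + 4 = 6 ≤ 7.
Since the sum of two sides does not exceed the third, no triangle can be formed.

No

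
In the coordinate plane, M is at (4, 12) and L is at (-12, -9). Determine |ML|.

d = sqrt((-16)^2 + (-21)^2) = sqrt(697)

sqrt(697)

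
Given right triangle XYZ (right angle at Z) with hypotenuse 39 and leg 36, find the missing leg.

YZ = sqrt(39^2 - 36^2) = sqrt(225) = 15

15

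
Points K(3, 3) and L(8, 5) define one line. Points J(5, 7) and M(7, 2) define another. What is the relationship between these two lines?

Slope of line 1: m1 = (5 - 3)/(8 - 3) = 2/5 = 2/5
Slope of line 2: m2 = (2 - 7)/(7 - 5) = -5/2 = -5/2
m1 * m2 = -1, so perpendicular.

Perpendicular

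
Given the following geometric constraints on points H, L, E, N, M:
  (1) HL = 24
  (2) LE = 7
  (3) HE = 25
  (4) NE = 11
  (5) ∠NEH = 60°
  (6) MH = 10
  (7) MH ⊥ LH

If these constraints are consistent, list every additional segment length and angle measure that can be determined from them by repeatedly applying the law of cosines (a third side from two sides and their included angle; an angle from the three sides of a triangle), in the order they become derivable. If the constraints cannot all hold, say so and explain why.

The constraints are consistent. Derivable facts, in order:
After 1 step:
- HN ≈ 21.7
- LM = 26
- ∠EHL = 16.26°
- ∠ELH = 90°
- ∠HEL = 73.74°
After 2 steps:
- ∠EHN = 26.04°
- ∠ENH = 93.96°
- ∠HLM = 22.62°
- ∠HML = 67.38°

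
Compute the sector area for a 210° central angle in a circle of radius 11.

The full circle has area πr² = π(11)² = 121*pi.
The sector covers 210° out of 360°, a fraction of 7/12.
Sector area = 121*pi × 7/12 = 847*pi/12.

847*pi/12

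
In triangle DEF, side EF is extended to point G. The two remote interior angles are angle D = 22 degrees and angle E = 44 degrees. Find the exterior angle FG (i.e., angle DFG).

Exterior angle = 22 + 44 = 66 degrees (exterior angle theorem).

66 degrees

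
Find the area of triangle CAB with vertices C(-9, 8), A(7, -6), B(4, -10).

Shoelace: Area = (1/2)|-9(-6--10) + 7(-10-8) + 4(8--6)| = (1/2)(106) = 53

53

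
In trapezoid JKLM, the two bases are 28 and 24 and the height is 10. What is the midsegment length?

The midsegment of a trapezoid = (base1 + base2) / 2
midsegment = (28 + 24) / 2
midsegment = 52 / 2
midsegment = 26

26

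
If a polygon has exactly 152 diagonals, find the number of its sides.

Using d = n(n - 3)/2, we solve 152 = n(n - 3)/2.
So n(n - 3) = 304.
Testing n = 19: 19 * 16 = 304 = 304. Correct.
The polygon has 19 sides.

19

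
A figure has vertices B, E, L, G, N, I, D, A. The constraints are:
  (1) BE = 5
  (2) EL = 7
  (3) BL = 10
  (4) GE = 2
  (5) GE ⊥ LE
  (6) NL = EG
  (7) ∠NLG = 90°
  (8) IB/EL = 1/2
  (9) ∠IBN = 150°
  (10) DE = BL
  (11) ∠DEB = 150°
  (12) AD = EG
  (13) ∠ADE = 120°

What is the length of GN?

From the given relations: NL = EG = 2.
Step 1: By the law of cosines on triangle LEG: LG² = 7² + 2² − 2·7·2·cos(90°) = 53, so LG = √53.
Step 2: By the law of cosines on triangle GLN: GN² = √53² + 2² − 2·√53·2·cos(90°) = 57, so GN = √57.

Therefore, the length of GN = √57.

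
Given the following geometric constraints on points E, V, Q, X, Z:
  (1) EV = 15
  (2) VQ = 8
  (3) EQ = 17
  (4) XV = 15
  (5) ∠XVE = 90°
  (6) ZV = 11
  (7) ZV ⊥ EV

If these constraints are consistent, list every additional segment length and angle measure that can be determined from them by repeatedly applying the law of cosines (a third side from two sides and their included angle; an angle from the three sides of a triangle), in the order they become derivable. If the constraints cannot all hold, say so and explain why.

The constraints are consistent. Derivable facts, in order:
After 1 step:
- EX = 15·√2
- EZ ≈ 18.6
- ∠EQV = 61.93°
- ∠EVQ = 90°
- ∠QEV = 28.07°
After 2 steps:
- ∠EXV = 45°
- ∠EZV = 53.75°
- ∠VEX = 45°
- ∠VEZ = 36.25°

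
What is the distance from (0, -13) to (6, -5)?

d = sqrt((6 - 0)^2 + (-5 - -13)^2)
d = sqrt(6^2 + 8^2)
d = sqrt(36 + 64)
d = sqrt(100) = 10

10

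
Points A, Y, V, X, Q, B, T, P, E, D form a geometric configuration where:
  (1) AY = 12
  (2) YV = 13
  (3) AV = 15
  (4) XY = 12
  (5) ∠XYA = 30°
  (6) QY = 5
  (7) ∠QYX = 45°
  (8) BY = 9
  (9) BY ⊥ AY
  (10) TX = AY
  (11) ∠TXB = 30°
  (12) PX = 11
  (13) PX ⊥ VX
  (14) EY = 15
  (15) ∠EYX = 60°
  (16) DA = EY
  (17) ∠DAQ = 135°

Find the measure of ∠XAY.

Step 1: By the law of cosines on triangle AYX: AX² = 12² + 12² − 2·12·12·cos(30°) = 38.58, so AX ≈ 6.21.
Step 2: By the inverse law of cosines on triangle XAY: cos(∠XAY) = (6.21² + 12² − 12²) / (2·6.21·12) = 38.58/149.08 = 0.2588, so ∠XAY = 75°.

Therefore, the measure of angle ∠XAY = 75°.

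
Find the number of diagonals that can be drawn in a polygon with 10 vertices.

Total line segments between 10 vertices = C(10,2) = 45.
Subtract the 10 sides: 45 - 10 = 35 diagonals.

35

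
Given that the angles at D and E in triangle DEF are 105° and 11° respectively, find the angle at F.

The interior angles sum to 180°: angle F = 180 - 105 - 11 = 64°.
The triangle is obtuse (angles 105°, 11°, 64°).

64 degrees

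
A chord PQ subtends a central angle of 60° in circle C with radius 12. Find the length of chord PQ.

Chord = 2(12) sin(30°) = 12

12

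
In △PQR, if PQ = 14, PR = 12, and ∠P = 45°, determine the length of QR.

By the law of cosines: QR^2 = PQ^2 + PR^2 - 2*PQ*PR*cos(P)
QR^2 = 14^2 + 12^2 - 2*14*12*cos(45°)
QR^2 = 196 + 144 - 336*(sqrt(2)/2)
QR^2 = 340 - 168*sqrt(2)
QR = 2*sqrt(85 - 42*sqrt(2))

2*sqrt(85 - 42*sqrt(2))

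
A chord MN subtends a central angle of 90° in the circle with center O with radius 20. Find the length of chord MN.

Chord length = 2r sin(θ/2)
= 2 × 20 × sin(90°/2)
= 2 × 20 × sin(45°)
= 20*sqrt(2)

20*sqrt(2)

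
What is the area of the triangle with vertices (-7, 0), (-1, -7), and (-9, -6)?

Using the Shoelace formula for a triangle:
Area = (1/2)|x0(y1 - y2) + x1(y2 - y0) + x2(y0 - y1)|
Area = (1/2)|-7(-7 - -6) + -1(-6 - 0) + -9(0 - -7)|
Area = (1/2)|7 + 6 + -63|
Area = (1/2)|-50|
Area = (1/2)(50)
Area = 25

25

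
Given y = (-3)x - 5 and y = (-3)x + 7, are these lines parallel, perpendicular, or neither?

Slope of line 1: m1 = -3
Slope of line 2: m2 = -3
Two lines are parallel if and only if they have equal slopes (or both are vertical).
Here m1 = m2 = -3, confirming the lines are parallel.

Parallel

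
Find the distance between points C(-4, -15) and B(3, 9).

d = sqrt((3 - -4)^2 + (9 - -15)^2)
d = sqrt(7^2 + 24^2)
d = sqrt(49 + 576)
d = sqrt(625) = 25

25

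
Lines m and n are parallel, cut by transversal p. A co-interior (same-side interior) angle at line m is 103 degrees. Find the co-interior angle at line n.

Co-interior angles sum to 180: 180 - 103 = 77 degrees.

77 degrees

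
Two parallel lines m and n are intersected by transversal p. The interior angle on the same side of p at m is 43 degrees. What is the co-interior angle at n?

Co-interior angles (same-side interior) formed by parallel lines and a transversal are supplementary (sum to 180 degrees).
The given angle is 43 degrees.
The co-interior angle = 180 - 43 = 137 degrees.

137 degrees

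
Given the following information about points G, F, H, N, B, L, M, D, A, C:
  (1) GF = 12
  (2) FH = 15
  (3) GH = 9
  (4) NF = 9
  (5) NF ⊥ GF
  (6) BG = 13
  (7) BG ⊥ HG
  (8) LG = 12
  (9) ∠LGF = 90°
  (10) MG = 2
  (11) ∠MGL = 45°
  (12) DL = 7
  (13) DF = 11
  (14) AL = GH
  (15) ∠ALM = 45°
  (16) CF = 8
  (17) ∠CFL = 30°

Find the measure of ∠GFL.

Step 1: By the law of cosines on triangle FGL: FL² = 12² + 12² − 2·12·12·cos(90°) = 288, so FL = 12·√2.
Step 2: By the inverse law of cosines on triangle GFL: cos(∠GFL) = (12² + (12·√2)² − 12²) / (2·12·12·√2) = 288/407.29 = 0.7071, so ∠GFL = 45°.

Therefore, the measure of angle ∠GFL = 45°.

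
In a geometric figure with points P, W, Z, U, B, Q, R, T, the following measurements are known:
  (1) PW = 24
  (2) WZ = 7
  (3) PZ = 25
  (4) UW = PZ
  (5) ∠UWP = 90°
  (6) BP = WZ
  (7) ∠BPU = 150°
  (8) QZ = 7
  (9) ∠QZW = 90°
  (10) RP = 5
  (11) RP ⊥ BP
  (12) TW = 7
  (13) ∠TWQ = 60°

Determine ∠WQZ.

Step 1: By the law of cosines on triangle QZW: QW² = 7² + 7² − 2·7·7·cos(90°) = 98, so QW = 7·√2.
Step 2: By the inverse law of cosines on triangle WQZ: cos(∠WQZ) = ((7·√2)² + 7² − 7²) / (2·7·√2·7) = 98/138.59 = 0.7071, so ∠WQZ = 45°.

Therefore, the measure of angle ∠WQZ = 45°.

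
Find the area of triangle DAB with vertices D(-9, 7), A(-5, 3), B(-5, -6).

The Shoelace formula computes the area from vertex coordinates by summing cross products.
For vertices (-9,7), (-5,3), (-5,-6):
Signed sum = -9*3 - -5*7 + -5*-6 - -5*3 + -5*7 - -9*-6
= 8 + 45 + -89 = -36
Area = (1/2)|-36| = 18.

18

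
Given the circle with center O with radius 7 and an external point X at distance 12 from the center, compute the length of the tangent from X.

tangent = √(d² - r²) = √(12² - 7²) = √(144 - 49) = √95 = sqrt(95)

sqrt(95)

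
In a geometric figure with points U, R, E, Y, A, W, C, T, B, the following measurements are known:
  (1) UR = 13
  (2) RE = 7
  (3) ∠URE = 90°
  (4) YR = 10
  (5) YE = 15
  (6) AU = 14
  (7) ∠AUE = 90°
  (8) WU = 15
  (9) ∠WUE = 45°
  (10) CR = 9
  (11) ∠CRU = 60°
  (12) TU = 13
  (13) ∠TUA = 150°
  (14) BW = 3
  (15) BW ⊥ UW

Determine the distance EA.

Step 1: By the law of cosines on triangle URE: UE² = 13² + 7² − 2·13·7·cos(90°) = 218, so UE ≈ 14.76.
Step 2: By the law of cosines on triangle EUA: EA² = 14.76² + 14² − 2·14.76·14·cos(90°) = 414, so EA = 3·√46.

Therefore, the length of EA = 3·√46.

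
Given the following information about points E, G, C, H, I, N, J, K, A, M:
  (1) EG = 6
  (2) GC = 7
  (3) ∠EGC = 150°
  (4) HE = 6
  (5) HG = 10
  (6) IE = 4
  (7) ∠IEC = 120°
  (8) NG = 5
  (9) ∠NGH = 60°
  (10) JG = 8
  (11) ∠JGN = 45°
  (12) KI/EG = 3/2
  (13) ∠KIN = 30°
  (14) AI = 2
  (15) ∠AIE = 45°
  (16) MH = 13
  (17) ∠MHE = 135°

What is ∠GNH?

Step 1: By the law of cosines on triangle NGH: NH² = 5² + 10² − 2·5·10·cos(60°) = 75, so NH = 5·√3.
Step 2: By the inverse law of cosines on triangle GNH: cos(∠GNH) = (5² + (5·√3)² − 10²) / (2·5·5·√3) = 0/86.6 = 0, so ∠GNH = 90°.

Therefore, the measure of angle ∠GNH = 90°.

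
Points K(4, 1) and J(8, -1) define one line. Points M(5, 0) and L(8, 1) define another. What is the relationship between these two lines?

Slope of line 1: m1 = (-1 - 1)/(8 - 4) = -2/4 = -1/2
Slope of line 2: m2 = (1 - 0)/(8 - 5) = 1/3 = 1/3
m1 != m2 and m1*m2 = -1/6 != -1. Neither.

Neither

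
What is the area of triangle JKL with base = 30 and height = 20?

Area = (1/2) * base * height
Area = (1/2) * 30 * 20
Area = 300

300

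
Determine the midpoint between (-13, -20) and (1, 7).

M = ((x₁ + x₂)/2, (y₁ + y₂)/2)
= ((-13 + 1)/2, (-20 + 7)/2)
= (-12/2, -13/2) = (-6, -13/2)

(-6, -13/2)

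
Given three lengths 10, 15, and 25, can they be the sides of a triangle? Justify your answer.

Check the triangle inequality: 10 + 15 = 25 ≤ 25.
Since the sum of two sides does not exceed the third, no triangle can be formed.

No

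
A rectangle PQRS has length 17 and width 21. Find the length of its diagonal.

Using the Pythagorean theorem:
d² = 17² + 21² = 289 + 441 = 730
d = sqrt(730)

sqrt(730)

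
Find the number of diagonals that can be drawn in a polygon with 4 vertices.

The number of diagonals in an n-gon is n(n - 3)/2.
For n = 4: 4(4 - 3)/2 = 4 × 1 / 2 = 2.

2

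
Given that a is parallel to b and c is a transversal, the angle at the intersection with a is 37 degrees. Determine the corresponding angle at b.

Corresponding angles formed by parallel lines and a transversal are equal.
The given angle is 37 degrees.
The corresponding angle = 37 degrees.

37 degrees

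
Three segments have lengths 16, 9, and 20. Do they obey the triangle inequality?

Check all three triangle inequalities:
16 + 9 = 25 > 20 ✓
16 + 20 = 36 > 9 ✓
9 + 20 = 29 > 16 ✓
All conditions hold, so these sides form a valid triangle.

Yes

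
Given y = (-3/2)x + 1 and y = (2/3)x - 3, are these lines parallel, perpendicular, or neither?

Slope of line 1: m1 = -3/2
Slope of line 2: m2 = 2/3
Two lines are perpendicular when the product of their slopes is -1 (negative reciprocals).
m1 * m2 = (-3/2) * (2/3) = -1, confirming perpendicularity.

Perpendicular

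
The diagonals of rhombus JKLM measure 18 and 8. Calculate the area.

The diagonals of a rhombus divide it into four right triangles.
Each triangle has legs 18/ 2 = 9 and 8/2 = 4, so each has area (1/2)*9*4 = 18.
Four such triangles give total area = (d1 * d2) / 2 = 72.

72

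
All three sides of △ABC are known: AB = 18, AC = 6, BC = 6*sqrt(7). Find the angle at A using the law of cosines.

cos(A) = (18² + 6² - (6*sqrt(7))²) / (2 × 18 × 6) = 1/2, so A = arccos(1/2) = 60°.

60°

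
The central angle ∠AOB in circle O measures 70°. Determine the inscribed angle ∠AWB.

By the inscribed angle theorem, the inscribed angle is half the central angle.
Inscribed angle = 70° / 2 = 35°

35°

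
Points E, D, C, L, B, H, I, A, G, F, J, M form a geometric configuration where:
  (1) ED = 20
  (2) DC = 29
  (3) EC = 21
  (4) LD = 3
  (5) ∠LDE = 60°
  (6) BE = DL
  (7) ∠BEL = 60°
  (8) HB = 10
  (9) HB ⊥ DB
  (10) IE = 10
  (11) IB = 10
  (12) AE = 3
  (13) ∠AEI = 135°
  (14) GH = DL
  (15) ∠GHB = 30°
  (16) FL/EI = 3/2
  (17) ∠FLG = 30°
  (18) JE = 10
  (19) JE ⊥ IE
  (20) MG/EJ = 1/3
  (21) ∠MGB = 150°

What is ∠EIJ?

Step 1: By the law of cosines on triangle IEJ: IJ² = 10² + 10² − 2·10·10·cos(90°) = 200, so IJ = 10·√2.
Step 2: By the inverse law of cosines on triangle EIJ: cos(∠EIJ) = (10² + (10·√2)² − 10²) / (2·10·10·√2) = 200/282.84 = 0.7071, so ∠EIJ = 45°.

Therefore, the measure of angle ∠EIJ = 45°.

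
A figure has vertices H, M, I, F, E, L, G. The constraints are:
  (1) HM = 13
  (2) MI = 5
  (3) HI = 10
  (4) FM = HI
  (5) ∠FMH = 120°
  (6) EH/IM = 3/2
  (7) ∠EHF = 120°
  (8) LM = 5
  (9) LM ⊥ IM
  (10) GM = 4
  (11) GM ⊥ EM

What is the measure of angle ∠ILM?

Step 1: By the law of cosines on triangle LMI: LI² = 5² + 5² − 2·5·5·cos(90°) = 50, so LI = 5·√2.
Step 2: By the inverse law of cosines on triangle ILM: cos(∠ILM) = ((5·√2)² + 5² − 5²) / (2·5·√2·5) = 50/70.71 = 0.7071, so ∠ILM = 45°.

Therefore, the measure of angle ∠ILM = 45°.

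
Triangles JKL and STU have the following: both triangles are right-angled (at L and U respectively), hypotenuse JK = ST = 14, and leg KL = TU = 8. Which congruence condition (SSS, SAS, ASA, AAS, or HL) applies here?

The given information provides:
both triangles are right-angled (at L and U respectively), hypotenuse JK = ST = 14, and leg KL = TU = 8
This matches the HL congruence theorem.
The hypotenuse and one leg of two right triangles are equal (Hypotenuse-Leg).

HL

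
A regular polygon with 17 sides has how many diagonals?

The number of diagonals in an n-gon is n(n - 3)/2.
For n = 17: 17(17 - 3)/2 = 17 × 14 / 2 = 119.

119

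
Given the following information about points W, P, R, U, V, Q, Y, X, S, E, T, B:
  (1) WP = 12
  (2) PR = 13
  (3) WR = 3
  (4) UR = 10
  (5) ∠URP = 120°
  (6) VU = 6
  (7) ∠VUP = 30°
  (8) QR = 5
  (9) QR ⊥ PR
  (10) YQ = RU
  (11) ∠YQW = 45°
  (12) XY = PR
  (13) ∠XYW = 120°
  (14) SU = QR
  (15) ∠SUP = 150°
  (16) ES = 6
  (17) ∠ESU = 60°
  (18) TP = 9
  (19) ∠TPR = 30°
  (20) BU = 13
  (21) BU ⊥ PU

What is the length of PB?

Step 1: By the law of cosines on triangle URP: UP² = 10² + 13² − 2·10·13·cos(120°) = 399, so UP ≈ 19.97.
Step 2: By the law of cosines on triangle PUB: PB² = 19.97² + 13² − 2·19.97·13·cos(90°) = 568, so PB = 2·√142.

Therefore, the length of PB = 2·√142.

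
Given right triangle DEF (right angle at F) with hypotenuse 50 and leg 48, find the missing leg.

Rearranging the Pythagorean theorem to solve for the unknown leg:
leg^2 = hypotenuse^2 - known_leg^2 = 2500 - 2304 = 196
leg = sqrt(196) = 14.

14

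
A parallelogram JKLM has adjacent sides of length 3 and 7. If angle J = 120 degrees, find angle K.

Consecutive angles are supplementary: angle K = 180 - 120 = 60 degrees.

60 degrees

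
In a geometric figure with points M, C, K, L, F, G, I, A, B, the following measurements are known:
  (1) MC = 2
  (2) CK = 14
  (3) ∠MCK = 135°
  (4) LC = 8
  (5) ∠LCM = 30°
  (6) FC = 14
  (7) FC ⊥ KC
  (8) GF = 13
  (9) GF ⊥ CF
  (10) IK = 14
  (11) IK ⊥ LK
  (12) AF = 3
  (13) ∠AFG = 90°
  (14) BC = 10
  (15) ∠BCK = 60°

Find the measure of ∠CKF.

Step 1: By the law of cosines on triangle KCF: KF² = 14² + 14² − 2·14·14·cos(90°) = 392, so KF = 14·√2.
Step 2: By the inverse law of cosines on triangle CKF: cos(∠CKF) = (14² + (14·√2)² − 14²) / (2·14·14·√2) = 392/554.37 = 0.7071, so ∠CKF = 45°.

Therefore, the measure of angle ∠CKF = 45°.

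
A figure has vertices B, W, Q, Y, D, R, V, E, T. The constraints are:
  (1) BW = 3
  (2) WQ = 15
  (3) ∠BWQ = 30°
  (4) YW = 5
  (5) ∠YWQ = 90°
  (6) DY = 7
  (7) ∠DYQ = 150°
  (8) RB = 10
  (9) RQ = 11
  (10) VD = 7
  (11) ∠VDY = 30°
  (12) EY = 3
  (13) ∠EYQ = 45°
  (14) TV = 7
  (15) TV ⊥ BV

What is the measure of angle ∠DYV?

Step 1: By the law of cosines on triangle YDV: YV² = 7² + 7² − 2·7·7·cos(30°) = 13.13, so YV ≈ 3.62.
Step 2: By the inverse law of cosines on triangle DYV: cos(∠DYV) = (7² + 3.62² − 7²) / (2·7·3.62) = 13.13/50.73 = 0.2588, so ∠DYV = 75°.

Therefore, the measure of angle ∠DYV = 75°.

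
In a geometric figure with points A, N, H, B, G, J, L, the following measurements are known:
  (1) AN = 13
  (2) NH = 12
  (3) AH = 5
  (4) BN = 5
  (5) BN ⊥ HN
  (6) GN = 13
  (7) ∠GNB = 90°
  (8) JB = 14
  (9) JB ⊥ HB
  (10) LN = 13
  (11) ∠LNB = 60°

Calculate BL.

Step 1: By the law of cosines on triangle BNL: BL² = 5² + 13² − 2·5·13·cos(60°) = 129, so BL = √129.

Therefore, the length of BL = √129.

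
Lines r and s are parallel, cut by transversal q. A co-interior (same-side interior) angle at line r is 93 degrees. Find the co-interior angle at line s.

Co-interior (same-side interior) angles are between the parallel lines on the same side of the transversal.
Unlike corresponding or alternate interior angles, they are supplementary rather than equal.
So the angle = 180 - 93 = 87 degrees.

87 degrees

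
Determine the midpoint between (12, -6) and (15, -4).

M = ((x₁ + x₂)/2, (y₁ + y₂)/2)
= ((12 + 15)/2, (-6 + -4)/2)
= (27/2, -10/2) = (27/2, -5)

(27/2, -5)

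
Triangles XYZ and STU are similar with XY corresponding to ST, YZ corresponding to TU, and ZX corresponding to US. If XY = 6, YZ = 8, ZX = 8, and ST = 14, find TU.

Since the triangles are similar, the ratio of corresponding sides is constant.
Scale factor k = ST / XY = 14 / 6 = 7/3
TU = k * YZ = 7/3 * 8 = 56/3

56/3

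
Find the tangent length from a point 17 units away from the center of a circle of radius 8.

tangent = √(d² - r²) = √(17² - 8²) = √(289 - 64) = √225 = 15

15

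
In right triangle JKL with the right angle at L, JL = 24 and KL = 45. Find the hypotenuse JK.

JK = sqrt(24^2 + 45^2) = sqrt(2601) = 51

51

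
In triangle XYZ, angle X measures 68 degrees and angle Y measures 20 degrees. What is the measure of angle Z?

Let angle Z = x. Then 68 + 20 + x = 180.
x = 180 - 88 = 92 degrees.

92 degrees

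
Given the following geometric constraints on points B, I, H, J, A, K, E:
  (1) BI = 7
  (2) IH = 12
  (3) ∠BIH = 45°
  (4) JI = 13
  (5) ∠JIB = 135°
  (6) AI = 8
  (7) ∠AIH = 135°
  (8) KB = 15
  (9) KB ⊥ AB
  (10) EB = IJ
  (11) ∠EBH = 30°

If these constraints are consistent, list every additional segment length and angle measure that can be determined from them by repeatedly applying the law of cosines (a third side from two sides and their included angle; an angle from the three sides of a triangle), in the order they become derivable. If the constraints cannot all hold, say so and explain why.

The constraints are consistent. Derivable facts, in order:
After 1 step:
- BH ≈ 8.61
- BJ ≈ 18.62
- HA ≈ 18.54
After 2 steps:
- HE ≈ 7.02
- ∠AHI = 17.76°
- ∠BHI = 35.07°
- ∠BJI = 15.42°
- ∠HAI = 27.24°
- ∠HBI = 99.93°
- ∠IBJ = 29.58°
After 3 steps:
- ∠BEH = 37.86°
- ∠BHE = 112.14°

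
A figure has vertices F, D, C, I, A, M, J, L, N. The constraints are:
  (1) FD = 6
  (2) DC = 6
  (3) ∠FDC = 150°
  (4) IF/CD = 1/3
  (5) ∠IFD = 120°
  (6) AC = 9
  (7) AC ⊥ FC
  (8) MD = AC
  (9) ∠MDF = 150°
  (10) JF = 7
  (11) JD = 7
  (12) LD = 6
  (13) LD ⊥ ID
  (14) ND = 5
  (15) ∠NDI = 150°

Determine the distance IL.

From the given relations: IF = 1/3·CD = 1/3·6 = 2.
Step 1: By the law of cosines on triangle DFI: DI² = 6² + 2² − 2·6·2·cos(120°) = 52, so DI = 2·√13.
Step 2: By the law of cosines on triangle IDL: IL² = (2·√13)² + 6² − 2·2·√13·6·cos(90°) = 88, so IL = 2·√22.

Therefore, the length of IL = 2·√22.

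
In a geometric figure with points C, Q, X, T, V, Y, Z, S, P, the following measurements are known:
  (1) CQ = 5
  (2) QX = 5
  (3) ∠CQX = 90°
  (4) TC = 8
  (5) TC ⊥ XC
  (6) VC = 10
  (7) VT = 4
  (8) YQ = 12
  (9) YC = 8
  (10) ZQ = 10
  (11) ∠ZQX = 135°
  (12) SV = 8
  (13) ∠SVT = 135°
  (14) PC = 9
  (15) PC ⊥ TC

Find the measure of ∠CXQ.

Step 1: By the law of cosines on triangle XQC: XC² = 5² + 5² − 2·5·5·cos(90°) = 50, so XC = 5·√2.
Step 2: By the inverse law of cosines on triangle CXQ: cos(∠CXQ) = ((5·√2)² + 5² − 5²) / (2·5·√2·5) = 50/70.71 = 0.7071, so ∠CXQ = 45°.

Therefore, the measure of angle ∠CXQ = 45°.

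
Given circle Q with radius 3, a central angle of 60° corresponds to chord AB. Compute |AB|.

Chord = 2(3) sin(30°) = 3

3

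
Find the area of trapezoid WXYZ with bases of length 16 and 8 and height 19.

Area of a trapezoid = (base1 + base2) * height / 2
Area = (16 + 8) * 19 / 2
Area = 24 * 19 / 2
Area = 456 / 2
Area = 228

228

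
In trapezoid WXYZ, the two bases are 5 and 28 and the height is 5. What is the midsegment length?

The midsegment of a trapezoid = (base1 + base2) / 2
midsegment = (5 + 28) / 2
midsegment = 33 / 2
midsegment = 33/2

33/2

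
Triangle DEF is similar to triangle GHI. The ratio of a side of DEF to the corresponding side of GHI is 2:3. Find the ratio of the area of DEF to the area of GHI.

Area ratio = (side ratio)^2 = (2/3)^2 = 4:9.

4:9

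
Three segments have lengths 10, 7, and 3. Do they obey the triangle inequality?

Check the triangle inequality: 7 + 3 = 10 ≤ 10.
Since the sum of two sides does not exceed the third, no triangle can be formed.

No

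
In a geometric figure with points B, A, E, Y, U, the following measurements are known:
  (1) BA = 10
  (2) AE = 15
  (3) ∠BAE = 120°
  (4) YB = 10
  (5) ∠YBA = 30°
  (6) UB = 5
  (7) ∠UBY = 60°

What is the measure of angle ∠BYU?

Step 1: By the law of cosines on triangle YBU: YU² = 10² + 5² − 2·10·5·cos(60°) = 75, so YU = 5·√3.
Step 2: By the inverse law of cosines on triangle BYU: cos(∠BYU) = (10² + (5·√3)² − 5²) / (2·10·5·√3) = 150/173.21 = 0.866, so ∠BYU = 30°.

Therefore, the measure of angle ∠BYU = 30°.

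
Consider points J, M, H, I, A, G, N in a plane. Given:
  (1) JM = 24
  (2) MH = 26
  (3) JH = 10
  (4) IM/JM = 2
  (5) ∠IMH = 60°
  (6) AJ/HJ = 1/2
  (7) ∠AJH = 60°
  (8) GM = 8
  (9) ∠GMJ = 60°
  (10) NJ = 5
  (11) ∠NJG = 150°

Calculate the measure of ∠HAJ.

From the given relations: AJ = 1/2·HJ = 1/2·10 = 5.
Step 1: By the law of cosines on triangle AJH: AH² = 5² + 10² − 2·5·10·cos(60°) = 75, so AH = 5·√3.
Step 2: By the inverse law of cosines on triangle HAJ: cos(∠HAJ) = ((5·√3)² + 5² − 10²) / (2·5·√3·5) = 0/86.6 = 0, so ∠HAJ = 90°.

Therefore, the measure of angle ∠HAJ = 90°.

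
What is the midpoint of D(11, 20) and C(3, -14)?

The midpoint is the average of the coordinates:
x: (11 + 3)/2 = 7
y: (20 + -14)/2 = 3
Midpoint = (7, 3)

(7, 3)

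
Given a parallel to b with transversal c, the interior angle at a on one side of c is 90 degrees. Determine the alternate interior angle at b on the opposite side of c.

Alternate interior angles are equal: 90 degrees.

90 degrees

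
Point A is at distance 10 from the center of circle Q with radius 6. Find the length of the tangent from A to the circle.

Let T be the point of tangency. Then QT ⊥ AT (radius ⊥ tangent).
In right triangle QTA: QA² = QT² + AT²
10² = 6² + AT²
AT² = 64, AT = 8

8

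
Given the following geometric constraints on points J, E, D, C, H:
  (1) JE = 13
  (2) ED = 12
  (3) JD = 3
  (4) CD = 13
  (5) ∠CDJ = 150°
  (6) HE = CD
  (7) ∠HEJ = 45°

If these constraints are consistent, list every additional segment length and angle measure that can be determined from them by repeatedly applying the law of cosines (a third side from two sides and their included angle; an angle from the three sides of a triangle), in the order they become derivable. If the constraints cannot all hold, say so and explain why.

The constraints are consistent. Derivable facts, in order:
After 1 step:
- JC ≈ 15.67
- JH ≈ 9.95
- ∠DEJ = 13°
- ∠DJE = 64.16°
- ∠EDJ = 102.84°
After 2 steps:
- ∠CJD = 24.51°
- ∠DCJ = 5.49°
- ∠EHJ = 67.5°
- ∠EJH = 67.5°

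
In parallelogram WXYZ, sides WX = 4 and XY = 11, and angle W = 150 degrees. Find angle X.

Consecutive angles are supplementary: angle X = 180 - 150 = 30 degrees.

30 degrees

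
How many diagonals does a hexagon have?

The number of diagonals in an n-gon is n(n - 3)/2.
For n = 6: 6(6 - 3)/2 = 6 × 3 / 2 = 9.

9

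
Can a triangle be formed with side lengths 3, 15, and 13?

Check all three triangle inequalities:
3 + 15 = 18 > 13 ✓
3 + 13 = 16 > 15 ✓
15 + 13 = 28 > 3 ✓
All conditions hold, so these sides form a valid triangle.

Yes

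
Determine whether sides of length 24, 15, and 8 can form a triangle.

Check the triangle inequality: 15 + 8 = 23 ≤ 24.
Since the sum of two sides does not exceed the third, no triangle can be formed.

No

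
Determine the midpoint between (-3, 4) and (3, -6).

The midpoint is the average of the coordinates:
x: (-3 + 3)/2 = 0
y: (4 + -6)/2 = -1
Midpoint = (0, -1)

(0, -1)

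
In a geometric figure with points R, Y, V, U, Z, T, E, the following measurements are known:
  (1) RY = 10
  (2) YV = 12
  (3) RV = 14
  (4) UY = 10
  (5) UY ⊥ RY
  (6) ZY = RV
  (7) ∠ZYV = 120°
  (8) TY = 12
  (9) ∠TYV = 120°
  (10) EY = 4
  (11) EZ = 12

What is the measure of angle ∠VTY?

Step 1: By the law of cosines on triangle TYV: TV² = 12² + 12² − 2·12·12·cos(120°) = 432, so TV = 12·√3.
Step 2: By the inverse law of cosines on triangle VTY: cos(∠VTY) = ((12·√3)² + 12² − 12²) / (2·12·√3·12) = 432/498.83 = 0.866, so ∠VTY = 30°.

Therefore, the measure of angle ∠VTY = 30°.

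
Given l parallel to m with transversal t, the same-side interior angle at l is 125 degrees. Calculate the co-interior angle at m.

Co-interior (same-side interior) angles are between the parallel lines on the same side of the transversal.
Unlike corresponding or alternate interior angles, they are supplementary rather than equal.
So the angle = 180 - 125 = 55 degrees.

55 degrees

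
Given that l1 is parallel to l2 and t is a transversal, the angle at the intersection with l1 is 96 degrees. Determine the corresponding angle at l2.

Corresponding angles are equal: 96 degrees.

96 degrees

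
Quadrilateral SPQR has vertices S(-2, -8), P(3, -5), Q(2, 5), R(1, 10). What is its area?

Shoelace: sum of cross terms = 86, Area = (1/2)|86| = 43

43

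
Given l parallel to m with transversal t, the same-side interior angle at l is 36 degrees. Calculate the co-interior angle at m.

Co-interior angles sum to 180: 180 - 36 = 144 degrees.

144 degrees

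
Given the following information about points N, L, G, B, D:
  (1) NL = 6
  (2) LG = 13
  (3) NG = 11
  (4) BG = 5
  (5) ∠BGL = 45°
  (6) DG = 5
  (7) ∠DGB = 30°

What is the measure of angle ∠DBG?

Step 1: By the law of cosines on triangle BGD: BD² = 5² + 5² − 2·5·5·cos(30°) = 6.7, so BD ≈ 2.59.
Step 2: By the inverse law of cosines on triangle DBG: cos(∠DBG) = (2.59² + 5² − 5²) / (2·2.59·5) = 6.7/25.88 = 0.2588, so ∠DBG = 75°.

Therefore, the measure of angle ∠DBG = 75°.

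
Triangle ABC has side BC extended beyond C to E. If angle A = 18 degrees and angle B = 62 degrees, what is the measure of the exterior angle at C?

The interior angle at C is 180 - 18 - 62 = 100 degrees.
The exterior angle and interior angle at C are supplementary:
Exterior angle = 180 - 100 = 80 degrees.

80 degrees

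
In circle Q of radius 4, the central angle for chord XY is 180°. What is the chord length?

Chord = 2(4) sin(90°) = 8

8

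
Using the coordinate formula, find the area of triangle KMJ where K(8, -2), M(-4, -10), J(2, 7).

The Shoelace formula computes the area from vertex coordinates by summing cross products.
For vertices (8,-2), (-4,-10), (2,7):
Signed sum = 8*-10 - -4*-2 + -4*7 - 2*-10 + 2*-2 - 8*7
= -88 + -8 + -60 = -156
Area = (1/2)|-156| = 78.

78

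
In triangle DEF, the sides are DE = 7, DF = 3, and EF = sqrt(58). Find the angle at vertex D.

cos(D) = (7² + 3² - (sqrt(58))²) / (2 × 7 × 3) = 0, so D = arccos(0) = 90°.

90°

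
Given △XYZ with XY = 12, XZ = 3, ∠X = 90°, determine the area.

Area = (1/2) * XY * XZ * sin(X)
Area = (1/2) * 12 * 3 * sin(90°)
Area = (1/2) * 12 * 3 * 1
Area = 18

18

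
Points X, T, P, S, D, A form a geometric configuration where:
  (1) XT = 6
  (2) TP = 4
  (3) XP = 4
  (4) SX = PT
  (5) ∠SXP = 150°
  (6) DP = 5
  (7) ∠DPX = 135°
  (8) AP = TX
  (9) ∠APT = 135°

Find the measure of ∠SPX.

From the given relations: SX = PT = 4.
Step 1: By the law of cosines on triangle PXS: PS² = 4² + 4² − 2·4·4·cos(150°) = 59.71, so PS ≈ 7.73.
Step 2: By the inverse law of cosines on triangle SPX: cos(∠SPX) = (7.73² + 4² − 4²) / (2·7.73·4) = 59.71/61.82 = 0.9659, so ∠SPX = 15°.

Therefore, the measure of angle ∠SPX = 15°.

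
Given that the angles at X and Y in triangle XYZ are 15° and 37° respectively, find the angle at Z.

Let angle Z = x. Then 15 + 37 + x = 180.
x = 180 - 52 = 128 degrees.

128 degrees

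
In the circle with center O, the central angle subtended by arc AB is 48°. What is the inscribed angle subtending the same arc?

An inscribed angle intercepts an arc from a point on the circle, while the central angle intercepts the same arc from the center.
The inscribed angle is always half the central angle: 48° / 2 = 24°.

24°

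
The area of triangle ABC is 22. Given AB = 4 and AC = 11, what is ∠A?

From the SAS area formula Area = (1/2)ab sin(C), rearranging gives sin(C) = 2*Area/(ab).
sin(C) = 2 * 22 / (44) = 1.
Therefore C = arcsin(1) = 90°.

90°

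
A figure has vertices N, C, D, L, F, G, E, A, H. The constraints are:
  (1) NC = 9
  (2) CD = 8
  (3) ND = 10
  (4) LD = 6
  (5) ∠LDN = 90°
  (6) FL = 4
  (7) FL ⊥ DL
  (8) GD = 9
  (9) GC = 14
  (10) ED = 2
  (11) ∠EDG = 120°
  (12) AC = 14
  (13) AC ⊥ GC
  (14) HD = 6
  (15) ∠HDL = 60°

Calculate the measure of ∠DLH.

Step 1: By the law of cosines on triangle LDH: LH² = 6² + 6² − 2·6·6·cos(60°) = 36, so LH = 6.
Step 2: By the inverse law of cosines on triangle DLH: cos(∠DLH) = (6² + 6² − 6²) / (2·6·6) = 36/72 = 0.5, so ∠DLH = 60°.

Therefore, the measure of angle ∠DLH = 60°.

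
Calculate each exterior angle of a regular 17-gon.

Each exterior angle of a regular n-gon is 360 / n.
For n = 17: 360 / 17 = 360/17 degrees.

360/17 degrees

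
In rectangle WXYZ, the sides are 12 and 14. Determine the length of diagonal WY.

Using the Pythagorean theorem:
d² = 12² + 14² = 144 + 196 = 340
d = sqrt(340) = 2*sqrt(85)

2*sqrt(85)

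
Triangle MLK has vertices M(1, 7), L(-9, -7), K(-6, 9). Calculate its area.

Shoelace: Area = (1/2)|1(-7-9) + -9(9-7) + -6(7--7)| = (1/2)(118) = 59

59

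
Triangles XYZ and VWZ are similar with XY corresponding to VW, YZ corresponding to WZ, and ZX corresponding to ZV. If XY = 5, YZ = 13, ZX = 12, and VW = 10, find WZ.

k = 10/5 = 2. WZ = 2 * 13 = 26.

26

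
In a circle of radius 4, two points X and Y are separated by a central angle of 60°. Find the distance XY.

Chord length = 2r sin(θ/2)
= 2 × 4 × sin(60°/2)
= 2 × 4 × sin(30°)
= 4

4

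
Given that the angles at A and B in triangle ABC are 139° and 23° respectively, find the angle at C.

Let angle C = x. Then 139 + 23 + x = 180.
x = 180 - 162 = 18 degrees.

18 degrees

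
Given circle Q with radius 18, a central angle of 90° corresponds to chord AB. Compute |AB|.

Chord length = 2r sin(θ/2)
= 2 × 18 × sin(90°/2)
= 2 × 18 × sin(45°)
= 18*sqrt(2)

18*sqrt(2)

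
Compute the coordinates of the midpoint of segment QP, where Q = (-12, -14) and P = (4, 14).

M = ((x₁ + x₂)/2, (y₁ + y₂)/2)
= ((-12 + 4)/2, (-14 + 14)/2)
= (-8/2, 0/2) = (-4, 0)

(-4, 0)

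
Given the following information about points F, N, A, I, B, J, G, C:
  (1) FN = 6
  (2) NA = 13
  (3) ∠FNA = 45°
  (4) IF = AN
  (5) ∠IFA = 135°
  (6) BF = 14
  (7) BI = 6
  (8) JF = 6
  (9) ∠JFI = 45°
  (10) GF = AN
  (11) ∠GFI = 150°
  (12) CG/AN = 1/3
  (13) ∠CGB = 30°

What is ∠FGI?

From the given relations: GF = AN = 13; IF = AN = 13.
Step 1: By the law of cosines on triangle GFI: GI² = 13² + 13² − 2·13·13·cos(150°) = 630.72, so GI ≈ 25.11.
Step 2: By the inverse law of cosines on triangle FGI: cos(∠FGI) = (13² + 25.11² − 13²) / (2·13·25.11) = 630.72/652.97 = 0.9659, so ∠FGI = 15°.

Therefore, the measure of angle ∠FGI = 15°.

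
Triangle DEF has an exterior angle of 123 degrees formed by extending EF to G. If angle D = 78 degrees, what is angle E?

The exterior angle theorem states that an exterior angle equals the sum of the two non-adjacent interior angles.
So 123 = 78 + angle E, which gives angle E = 123 - 78 = 45 degrees.

45 degrees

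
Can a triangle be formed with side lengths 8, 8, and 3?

Sort the sides: 3, 8, 8.
It suffices to check that the sum of the two smallest exceeds the largest:
3 + 8 = 11 > 8. ✓
Yes, a valid triangle can be formed.

Yes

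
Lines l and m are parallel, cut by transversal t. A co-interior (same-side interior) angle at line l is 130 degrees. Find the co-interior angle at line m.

Co-interior angles sum to 180: 180 - 130 = 50 degrees.

50 degrees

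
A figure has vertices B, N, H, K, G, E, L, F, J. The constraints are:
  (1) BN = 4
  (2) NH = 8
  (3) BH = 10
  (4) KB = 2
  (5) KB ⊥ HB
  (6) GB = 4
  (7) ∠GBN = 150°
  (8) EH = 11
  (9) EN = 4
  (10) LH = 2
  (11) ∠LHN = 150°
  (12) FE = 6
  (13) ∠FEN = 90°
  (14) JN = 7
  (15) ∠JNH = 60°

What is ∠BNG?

Step 1: By the law of cosines on triangle NBG: NG² = 4² + 4² − 2·4·4·cos(150°) = 59.71, so NG ≈ 7.73.
Step 2: By the inverse law of cosines on triangle BNG: cos(∠BNG) = (4² + 7.73² − 4²) / (2·4·7.73) = 59.71/61.82 = 0.9659, so ∠BNG = 15°.

Therefore, the measure of angle ∠BNG = 15°.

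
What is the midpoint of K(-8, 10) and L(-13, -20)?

The midpoint is the average of the coordinates:
x: (-8 + -13)/2 = -21/2
y: (10 + -20)/2 = -5
Midpoint = (-21/2, -5)

(-21/2, -5)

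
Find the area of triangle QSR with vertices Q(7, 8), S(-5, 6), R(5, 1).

Shoelace: Area = (1/2)|7(6-1) + -5(1-8) + 5(8-6)| = (1/2)(80) = 40

40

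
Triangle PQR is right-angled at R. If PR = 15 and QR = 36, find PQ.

In a right triangle, the square of the hypotenuse equals the sum of the squares of the two legs.
The legs are 15 and 36, so the hypotenuse = sqrt(225 + 1296) = sqrt(1521) = 39.

39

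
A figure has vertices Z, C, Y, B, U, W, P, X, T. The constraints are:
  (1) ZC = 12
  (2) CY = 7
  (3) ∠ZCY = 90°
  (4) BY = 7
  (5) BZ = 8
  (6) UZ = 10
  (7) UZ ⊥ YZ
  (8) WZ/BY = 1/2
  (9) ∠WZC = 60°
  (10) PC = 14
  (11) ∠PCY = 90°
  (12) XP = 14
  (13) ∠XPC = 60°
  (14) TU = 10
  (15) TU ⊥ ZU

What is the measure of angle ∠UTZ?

Step 1: By the law of cosines on triangle TUZ: TZ² = 10² + 10² − 2·10·10·cos(90°) = 200, so TZ = 10·√2.
Step 2: By the inverse law of cosines on triangle UTZ: cos(∠UTZ) = (10² + (10·√2)² − 10²) / (2·10·10·√2) = 200/282.84 = 0.7071, so ∠UTZ = 45°.

Therefore, the measure of angle ∠UTZ = 45°.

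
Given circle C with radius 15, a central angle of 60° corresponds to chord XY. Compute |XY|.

Chord = 2(15) sin(30°) = 15

15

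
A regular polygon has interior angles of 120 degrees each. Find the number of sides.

Exterior angle = 180 - 120 = 60. n = 360 / 60 = 6.

6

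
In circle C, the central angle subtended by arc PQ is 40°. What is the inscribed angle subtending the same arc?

An inscribed angle intercepts an arc from a point on the circle, while the central angle intercepts the same arc from the center.
The inscribed angle is always half the central angle: 40° / 2 = 20°.

20°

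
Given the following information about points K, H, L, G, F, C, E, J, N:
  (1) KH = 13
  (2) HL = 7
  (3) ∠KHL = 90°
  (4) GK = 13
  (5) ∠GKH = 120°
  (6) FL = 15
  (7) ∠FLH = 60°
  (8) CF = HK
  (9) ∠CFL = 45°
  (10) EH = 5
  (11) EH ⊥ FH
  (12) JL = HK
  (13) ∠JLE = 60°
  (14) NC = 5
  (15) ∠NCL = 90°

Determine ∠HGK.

Step 1: By the law of cosines on triangle GKH: GH² = 13² + 13² − 2·13·13·cos(120°) = 507, so GH = 13·√3.
Step 2: By the inverse law of cosines on triangle HGK: cos(∠HGK) = ((13·√3)² + 13² − 13²) / (2·13·√3·13) = 507/585.43 = 0.866, so ∠HGK = 30°.

Therefore, the measure of angle ∠HGK = 30°.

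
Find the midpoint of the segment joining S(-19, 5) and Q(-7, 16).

The midpoint is the average of the coordinates:
x: (-19 + -7)/2 = -13
y: (5 + 16)/2 = 21/2
Midpoint = (-13, 21/2)

(-13, 21/2)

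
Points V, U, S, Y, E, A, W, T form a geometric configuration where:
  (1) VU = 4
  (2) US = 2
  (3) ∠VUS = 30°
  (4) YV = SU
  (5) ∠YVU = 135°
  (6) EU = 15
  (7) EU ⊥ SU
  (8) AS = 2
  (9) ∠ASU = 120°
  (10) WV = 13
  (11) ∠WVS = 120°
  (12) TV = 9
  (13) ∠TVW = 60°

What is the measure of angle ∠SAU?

Step 1: By the law of cosines on triangle ASU: AU² = 2² + 2² − 2·2·2·cos(120°) = 12, so AU = 2·√3.
Step 2: By the inverse law of cosines on triangle SAU: cos(∠SAU) = (2² + (2·√3)² − 2²) / (2·2·2·√3) = 12/13.86 = 0.866, so ∠SAU = 30°.

Therefore, the measure of angle ∠SAU = 30°.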